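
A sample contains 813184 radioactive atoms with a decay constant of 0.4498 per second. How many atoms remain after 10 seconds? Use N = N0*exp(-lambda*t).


N = N0 * exp(-lambda * t)
N = 813184 * exp(-0.4498 * 10)
N = 9051.7

9051.7


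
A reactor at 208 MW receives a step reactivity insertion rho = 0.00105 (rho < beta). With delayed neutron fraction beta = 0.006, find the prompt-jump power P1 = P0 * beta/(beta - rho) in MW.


P1/P0 = beta / (beta - rho)
P1/P0 = 0.006 / (0.006 - 0.00105) = 1.212121
P1 = 208 * 1.212121 = 252.12 MW

252.12


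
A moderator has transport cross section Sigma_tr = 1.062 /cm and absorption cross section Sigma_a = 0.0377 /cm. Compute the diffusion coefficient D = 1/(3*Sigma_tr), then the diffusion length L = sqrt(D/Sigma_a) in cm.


D = 1 / (3 * Sigma_tr) = 1 / (3 * 1.062) = 0.3138732 cm
L = sqrt(D / Sigma_a)
L = sqrt(0.3138732 / 0.0377)
L = 2.8854 cm

2.8854


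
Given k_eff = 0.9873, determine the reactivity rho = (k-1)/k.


rho = (k_eff - 1) / k_eff
rho = (0.9873 - 1) / 0.9873
rho = -0.012863

-0.012863


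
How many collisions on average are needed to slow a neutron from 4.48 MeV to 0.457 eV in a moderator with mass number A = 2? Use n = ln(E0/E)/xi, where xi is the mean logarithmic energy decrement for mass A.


xi = 1 + (A-1)^2/(2A)*ln((A-1)/(A+1)) = 0.7253469 (for A = 2)
n = ln(E0/E) / xi
n = ln(4.48e6 / 0.457) / 0.7253469
n = ln(9.803063e+06) / 0.7253469 = 22.194

22.194


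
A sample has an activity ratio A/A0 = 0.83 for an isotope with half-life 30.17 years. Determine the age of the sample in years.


lambda = ln(2) / t_half = ln(2) / 30.17 = 0.02297472 /yr
t = -ln(A/A0) / lambda
t = -ln(0.83) / 0.02297472
t = 8.1102 yr

8.1102


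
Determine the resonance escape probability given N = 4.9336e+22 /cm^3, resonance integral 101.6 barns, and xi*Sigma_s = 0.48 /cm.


p = exp(-N * I * 1e-24 / (xi*Sigma_s))
p = exp(-4.9336e+22 * 101.6 * 1e-24 / 0.48)
p = 2.9158e-05

2.9158e-05


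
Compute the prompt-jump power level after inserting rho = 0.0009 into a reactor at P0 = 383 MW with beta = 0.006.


P1/P0 = beta / (beta - rho)
P1/P0 = 0.006 / (0.006 - 0.0009) = 1.176471
P1 = 383 * 1.176471 = 450.59 MW

450.59


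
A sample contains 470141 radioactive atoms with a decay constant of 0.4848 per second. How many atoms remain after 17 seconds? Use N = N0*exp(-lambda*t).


N = N0 * exp(-lambda * t)
N = 470141 * exp(-0.4848 * 17)
N = 123.86

123.86


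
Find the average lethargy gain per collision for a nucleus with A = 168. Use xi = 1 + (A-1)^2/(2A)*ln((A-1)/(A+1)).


xi = 1 + (A-1)^2/(2A) * ln((A-1)/(A+1))
xi = 1 + (168-1)^2/(2*168) * ln((168-1)/(168 +1))
xi = 0.011858

0.011858


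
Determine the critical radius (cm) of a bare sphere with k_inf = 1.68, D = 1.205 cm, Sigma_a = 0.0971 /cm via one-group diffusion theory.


L^2 = D / Sigma_a = 1.205 / 0.0971 = 12.40989 cm^2
B_m^2 = (k_inf - 1) / L^2 = (1.68 - 1) / 12.40989 = 0.05479501 /cm^2
For a bare sphere: B_g = pi/R, so R_c = pi / sqrt(B_m^2)
R_c = pi / sqrt(0.05479501) = 13.421 cm

13.421


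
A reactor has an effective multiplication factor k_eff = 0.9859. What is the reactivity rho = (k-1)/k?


rho = (k_eff - 1) / k_eff
rho = (0.9859 - 1) / 0.9859
rho = -0.014302

-0.014302


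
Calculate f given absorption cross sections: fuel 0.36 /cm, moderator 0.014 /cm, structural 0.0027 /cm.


f = Sigma_a_fuel / (Sigma_a_fuel + Sigma_a_mod + Sigma_a_other)
f = 0.36 / (0.36 + 0.014 + 0.0027)
f = 0.95567

0.95567


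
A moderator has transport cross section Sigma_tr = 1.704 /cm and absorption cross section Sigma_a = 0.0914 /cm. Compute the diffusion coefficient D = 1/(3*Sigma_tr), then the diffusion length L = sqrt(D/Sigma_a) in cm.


D = 1 / (3 * Sigma_tr) = 1 / (3 * 1.704) = 0.1956182 cm
L = sqrt(D / Sigma_a)
L = sqrt(0.1956182 / 0.0914)
L = 1.4630 cm

1.4630


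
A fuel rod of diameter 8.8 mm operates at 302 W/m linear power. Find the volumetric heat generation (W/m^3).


r = D / 2 / 1000 = 8.8 / 2 / 1000 = 0.0044 m
q''' = q' / (pi * r^2)
q''' = 302 / (pi * 0.0044^2)
q''' = 4.9654e+06 W/m^3

4.9654e+06


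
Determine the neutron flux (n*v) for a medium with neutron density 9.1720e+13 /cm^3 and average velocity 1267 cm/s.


phi = n * v
phi = 9.1720e+13 * 1267
phi = 1.1621e+17 /cm^2/s

1.1621e+17


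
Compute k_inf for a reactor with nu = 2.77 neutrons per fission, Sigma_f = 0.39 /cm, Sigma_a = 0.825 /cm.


k_inf = nu * Sigma_f / Sigma_a
k_inf = 2.77 * 0.39 / 0.825
k_inf = 1.3095

1.3095


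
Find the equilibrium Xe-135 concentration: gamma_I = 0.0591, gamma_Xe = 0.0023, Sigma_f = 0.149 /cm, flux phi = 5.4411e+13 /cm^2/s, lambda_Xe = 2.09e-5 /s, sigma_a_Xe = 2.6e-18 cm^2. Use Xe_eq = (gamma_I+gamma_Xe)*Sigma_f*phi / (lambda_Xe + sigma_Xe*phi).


Xe_eq = (gamma_I + gamma_Xe) * Sigma_f * phi / (lambda_Xe + sigma_Xe * phi)
Numerator = (0.0591 + 0.0023) * 0.149 * 5.4411e+13 = 4.977845e+11
Denominator = 2.09e-5 + 2.6e-18 * 5.4411e+13 = 1.623686e-04
Xe_eq = 4.977845e+11 / 1.623686e-04 = 3.0658e+15 /cm^3

3.0658e+15


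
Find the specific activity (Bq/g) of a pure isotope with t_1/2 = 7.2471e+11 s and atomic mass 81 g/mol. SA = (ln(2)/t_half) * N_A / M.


lambda = ln(2) / t_half = ln(2) / 7.2471e+11 = 9.564477e-13 /s
SA = lambda * N_A / M
SA = 9.564477e-13 * 6.022e23 / 81
SA = 7.1108e+09 Bq/g

7.1108e+09


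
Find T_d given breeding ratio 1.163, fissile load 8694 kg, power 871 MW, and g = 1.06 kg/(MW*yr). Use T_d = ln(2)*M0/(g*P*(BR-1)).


Breeding gain G = BR - 1 = 1.163 - 1 = 0.163
Fissile production rate = g * P * G = 1.06 * 871 * 0.163 = 150.49138 kg/yr
T_d = ln(2) * M0 / (g * P * G)
T_d = ln(2) * 8694 / 150.49138 = 40.044 yr

40.044


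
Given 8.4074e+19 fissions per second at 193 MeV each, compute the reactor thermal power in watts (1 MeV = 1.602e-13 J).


P = fission_rate * E_MeV * 1.602e-13
P = 8.4074e+19 * 193 * 1.602e-13
P = 2.5995e+09 W

2.5995e+09


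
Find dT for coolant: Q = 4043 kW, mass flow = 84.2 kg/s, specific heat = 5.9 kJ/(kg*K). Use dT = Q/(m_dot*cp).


dT = Q / (m_dot * cp)
dT = 4043 / (84.2 * 5.9)
dT = 8.1384 C

8.1384


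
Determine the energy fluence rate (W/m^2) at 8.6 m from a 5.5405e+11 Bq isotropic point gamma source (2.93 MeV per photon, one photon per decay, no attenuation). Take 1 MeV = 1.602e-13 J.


psi = A * E * 1.602e-13 / (4*pi*r^2)
psi = 5.5405e+11 * 2.93 * 1.602e-13 / (4*pi*8.6^2)
psi = 2.7982e-04 W/m^2

2.7982e-04


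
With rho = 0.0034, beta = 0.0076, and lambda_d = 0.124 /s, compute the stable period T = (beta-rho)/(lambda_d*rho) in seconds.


T = (beta - rho) / (lambda_d * rho)
T = (0.0076 - 0.0034) / (0.124 * 0.0034)
T = 9.9620 s

9.9620


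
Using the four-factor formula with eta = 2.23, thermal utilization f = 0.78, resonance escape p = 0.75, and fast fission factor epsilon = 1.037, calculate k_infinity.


k_inf = eta * f * p * epsilon
k_inf = 2.23 * 0.78 * 0.75 * 1.037
k_inf = 1.3528

1.3528


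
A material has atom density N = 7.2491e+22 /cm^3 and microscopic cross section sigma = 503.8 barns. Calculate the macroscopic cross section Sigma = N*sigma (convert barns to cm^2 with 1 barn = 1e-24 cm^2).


Sigma = N * sigma_barns * 1e-24
Sigma = 7.2491e+22 * 503.8 * 1e-24
Sigma = 36.521 /cm

36.521


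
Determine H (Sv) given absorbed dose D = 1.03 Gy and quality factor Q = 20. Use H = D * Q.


H = D * Q
H = 1.03 * 20
H = 20.600 Sv

20.600


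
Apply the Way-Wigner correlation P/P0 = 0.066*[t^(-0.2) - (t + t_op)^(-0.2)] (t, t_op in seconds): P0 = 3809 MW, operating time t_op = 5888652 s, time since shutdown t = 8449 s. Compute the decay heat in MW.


P/P0 = 0.066 * [t^(-0.2) - (t + t_op)^(-0.2)]
P/P0 = 0.066 * [8449^(-0.2) - (8449 + 5888652)^(-0.2)]
P/P0 = 0.066 * [0.1639226 - 0.04424582] = 0.007898667
P = 3809 * 0.007898667 = 30.086 MW

30.086


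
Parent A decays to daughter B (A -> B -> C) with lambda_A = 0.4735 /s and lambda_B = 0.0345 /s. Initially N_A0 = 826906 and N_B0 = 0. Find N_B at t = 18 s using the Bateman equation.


N_B(t) = lambda_A * N_A0 / (lambda_B - lambda_A) * [exp(-lambda_A*t) - exp(-lambda_B*t)]
exp(-0.4735*18) = 1.988420e-04; exp(-0.0345*18) = 0.5374068
N_B = 0.4735 * 826906 / (0.0345 - 0.4735) * (1.988420e-04 - 0.5374068)
N_B = 479131

479131


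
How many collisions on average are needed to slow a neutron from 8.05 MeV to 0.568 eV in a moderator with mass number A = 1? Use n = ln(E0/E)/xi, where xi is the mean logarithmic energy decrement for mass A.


xi = 1 + (A-1)^2/(2A)*ln((A-1)/(A+1)) = 1 (for A = 1)
n = ln(E0/E) / xi
n = ln(8.05e6 / 0.568) / 1
n = ln(1.417254e+07) / 1 = 16.467

16.467


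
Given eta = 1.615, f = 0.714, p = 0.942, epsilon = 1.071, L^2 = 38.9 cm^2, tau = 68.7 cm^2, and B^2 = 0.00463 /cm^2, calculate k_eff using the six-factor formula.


k_inf = eta*f*p*eps = 1.615*0.714*0.942*1.071 = 1.163352
P_TNL = 1/(1 + L^2*B^2) = 1/(1 + 38.9*0.00463) = 0.8473808
P_FNL = exp(-B^2*tau) = exp(-0.00463*68.7) = 0.7275439
k_eff = k_inf * P_TNL * P_FNL = 1.163352 * 0.8473808 * 0.7275439
k_eff = 0.71721

0.71721


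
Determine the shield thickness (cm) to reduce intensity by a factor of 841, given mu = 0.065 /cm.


x = ln(factor) / mu
x = ln(841) / 0.065
x = 103.61 cm

103.61


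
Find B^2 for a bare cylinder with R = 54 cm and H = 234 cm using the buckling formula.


B^2 = (2.405/R)^2 + (pi/H)^2
B^2 = (2.405/54)^2 + (pi/234)^2
B^2 = 0.0021638 /cm^2

0.0021638


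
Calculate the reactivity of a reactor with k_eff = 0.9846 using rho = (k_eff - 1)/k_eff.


rho = (k_eff - 1) / k_eff
rho = (0.9846 - 1) / 0.9846
rho = -0.015641

-0.015641


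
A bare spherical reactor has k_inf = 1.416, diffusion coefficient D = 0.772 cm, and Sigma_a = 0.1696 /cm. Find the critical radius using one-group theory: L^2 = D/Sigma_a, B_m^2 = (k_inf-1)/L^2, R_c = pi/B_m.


L^2 = D / Sigma_a = 0.772 / 0.1696 = 4.551887 cm^2
B_m^2 = (k_inf - 1) / L^2 = (1.416 - 1) / 4.551887 = 0.09139067 /cm^2
For a bare sphere: B_g = pi/R, so R_c = pi / sqrt(B_m^2)
R_c = pi / sqrt(0.09139067) = 10.392 cm

10.392


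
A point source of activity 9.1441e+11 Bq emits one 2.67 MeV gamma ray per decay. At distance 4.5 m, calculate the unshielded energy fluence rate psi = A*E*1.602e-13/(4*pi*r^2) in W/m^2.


psi = A * E * 1.602e-13 / (4*pi*r^2)
psi = 9.1441e+11 * 2.67 * 1.602e-13 / (4*pi*4.5^2)
psi = 0.0015370 W/m^2

0.0015370


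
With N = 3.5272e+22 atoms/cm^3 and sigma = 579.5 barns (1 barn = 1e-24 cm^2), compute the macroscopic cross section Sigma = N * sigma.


Sigma = N * sigma_barns * 1e-24
Sigma = 3.5272e+22 * 579.5 * 1e-24
Sigma = 20.440 /cm

20.440


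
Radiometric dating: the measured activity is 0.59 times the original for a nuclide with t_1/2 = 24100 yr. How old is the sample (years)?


lambda = ln(2) / t_half = ln(2) / 24100 = 2.876129e-05 /yr
t = -ln(A/A0) / lambda
t = -ln(0.59) / 2.876129e-05
t = 18345 yr

18345


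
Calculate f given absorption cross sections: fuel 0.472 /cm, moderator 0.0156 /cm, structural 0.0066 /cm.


f = Sigma_a_fuel / (Sigma_a_fuel + Sigma_a_mod + Sigma_a_other)
f = 0.472 / (0.472 + 0.0156 + 0.0066)
f = 0.95508

0.95508


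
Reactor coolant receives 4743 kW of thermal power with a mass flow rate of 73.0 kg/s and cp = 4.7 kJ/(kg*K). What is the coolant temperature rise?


dT = Q / (m_dot * cp)
dT = 4743 / (73.0 * 4.7)
dT = 13.824 C

13.824


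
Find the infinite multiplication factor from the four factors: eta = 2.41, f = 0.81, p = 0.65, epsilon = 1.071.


k_inf = eta * f * p * epsilon
k_inf = 2.41 * 0.81 * 0.65 * 1.071
k_inf = 1.3590

1.3590


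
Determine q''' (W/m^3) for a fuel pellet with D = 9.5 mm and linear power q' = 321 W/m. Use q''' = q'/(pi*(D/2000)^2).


r = D / 2 / 1000 = 9.5 / 2 / 1000 = 0.00475 m
q''' = q' / (pi * r^2)
q''' = 321 / (pi * 0.00475^2)
q''' = 4.5286e+06 W/m^3

4.5286e+06


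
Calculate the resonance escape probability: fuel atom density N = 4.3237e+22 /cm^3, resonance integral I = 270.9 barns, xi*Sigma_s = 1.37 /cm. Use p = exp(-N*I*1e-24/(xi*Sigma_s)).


p = exp(-N * I * 1e-24 / (xi*Sigma_s))
p = exp(-4.3237e+22 * 270.9 * 1e-24 / 1.37)
p = 1.9363e-04

1.9363e-04


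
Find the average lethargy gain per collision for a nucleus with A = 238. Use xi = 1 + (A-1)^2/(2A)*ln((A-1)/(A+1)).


xi = 1 + (A-1)^2/(2A) * ln((A-1)/(A+1))
xi = 1 + (238-1)^2/(2*238) * ln((238-1)/(238 +1))
xi = 0.0083799

0.0083799


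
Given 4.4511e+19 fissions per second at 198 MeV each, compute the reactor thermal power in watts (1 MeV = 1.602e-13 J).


P = fission_rate * E_MeV * 1.602e-13
P = 4.4511e+19 * 198 * 1.602e-13
P = 1.4119e+09 W

1.4119e+09


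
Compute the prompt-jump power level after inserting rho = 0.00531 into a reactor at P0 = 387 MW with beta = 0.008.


P1/P0 = beta / (beta - rho)
P1/P0 = 0.008 / (0.008 - 0.00531) = 2.973978
P1 = 387 * 2.973978 = 1150.9 MW

1150.9


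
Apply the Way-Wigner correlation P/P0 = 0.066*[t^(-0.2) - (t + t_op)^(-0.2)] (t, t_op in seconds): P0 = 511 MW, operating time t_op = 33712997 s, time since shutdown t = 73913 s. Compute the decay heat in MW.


P/P0 = 0.066 * [t^(-0.2) - (t + t_op)^(-0.2)]
P/P0 = 0.066 * [73913^(-0.2) - (73913 + 33712997)^(-0.2)]
P/P0 = 0.066 * [0.1062321 - 0.03120688] = 0.004951665
P = 511 * 0.004951665 = 2.5303 MW

2.5303


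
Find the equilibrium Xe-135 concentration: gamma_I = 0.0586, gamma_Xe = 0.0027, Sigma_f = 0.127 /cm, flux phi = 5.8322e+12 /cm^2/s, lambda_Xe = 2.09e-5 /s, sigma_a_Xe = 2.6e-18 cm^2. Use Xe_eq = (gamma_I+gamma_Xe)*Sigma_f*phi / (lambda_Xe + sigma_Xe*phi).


Xe_eq = (gamma_I + gamma_Xe) * Sigma_f * phi / (lambda_Xe + sigma_Xe * phi)
Numerator = (0.0586 + 0.0027) * 0.127 * 5.8322e+12 = 4.540426e+10
Denominator = 2.09e-5 + 2.6e-18 * 5.8322e+12 = 3.606372e-05
Xe_eq = 4.540426e+10 / 3.606372e-05 = 1.2590e+15 /cm^3

1.2590e+15


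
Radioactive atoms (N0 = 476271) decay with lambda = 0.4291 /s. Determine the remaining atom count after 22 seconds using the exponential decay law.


N = N0 * exp(-lambda * t)
N = 476271 * exp(-0.4291 * 22)
N = 37.847

37.847


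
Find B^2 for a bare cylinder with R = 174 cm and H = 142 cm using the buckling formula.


B^2 = (2.405/R)^2 + (pi/H)^2
B^2 = (2.405/174)^2 + (pi/142)^2
B^2 = 6.8051e-04 /cm^2

6.8051e-04


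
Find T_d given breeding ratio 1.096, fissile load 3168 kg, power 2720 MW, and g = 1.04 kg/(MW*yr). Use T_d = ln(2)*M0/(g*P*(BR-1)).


Breeding gain G = BR - 1 = 1.096 - 1 = 0.096
Fissile production rate = g * P * G = 1.04 * 2720 * 0.096 = 271.5648 kg/yr
T_d = ln(2) * M0 / (g * P * G)
T_d = ln(2) * 3168 / 271.5648 = 8.0861 yr

8.0861


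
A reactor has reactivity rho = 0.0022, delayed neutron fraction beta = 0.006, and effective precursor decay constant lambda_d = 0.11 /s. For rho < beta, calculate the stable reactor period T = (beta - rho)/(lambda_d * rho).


T = (beta - rho) / (lambda_d * rho)
T = (0.006 - 0.0022) / (0.11 * 0.0022)
T = 15.702 s

15.702


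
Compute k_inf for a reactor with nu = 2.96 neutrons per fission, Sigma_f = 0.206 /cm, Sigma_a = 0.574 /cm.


k_inf = nu * Sigma_f / Sigma_a
k_inf = 2.96 * 0.206 / 0.574
k_inf = 1.0623

1.0623


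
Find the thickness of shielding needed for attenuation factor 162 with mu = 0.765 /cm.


x = ln(factor) / mu
x = ln(162) / 0.765
x = 6.6505 cm

6.6505


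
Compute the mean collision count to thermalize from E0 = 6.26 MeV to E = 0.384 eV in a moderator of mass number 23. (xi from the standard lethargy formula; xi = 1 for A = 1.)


xi = 1 + (A-1)^2/(2A)*ln((A-1)/(A+1)) = 0.08448899 (for A = 23)
n = ln(E0/E) / xi
n = ln(6.26e6 / 0.384) / 0.08448899
n = ln(1.630208e+07) / 0.08448899 = 196.56

196.56


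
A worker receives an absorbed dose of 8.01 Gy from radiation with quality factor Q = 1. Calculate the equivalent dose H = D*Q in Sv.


H = D * Q
H = 8.01 * 1
H = 8.0100 Sv

8.0100


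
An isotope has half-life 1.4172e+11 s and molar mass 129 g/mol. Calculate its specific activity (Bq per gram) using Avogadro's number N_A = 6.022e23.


lambda = ln(2) / t_half = ln(2) / 1.4172e+11 = 4.890962e-12 /s
SA = lambda * N_A / M
SA = 4.890962e-12 * 6.022e23 / 129
SA = 2.2832e+10 Bq/g

2.2832e+10


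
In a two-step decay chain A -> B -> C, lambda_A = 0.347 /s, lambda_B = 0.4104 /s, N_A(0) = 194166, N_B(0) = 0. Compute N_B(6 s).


N_B(t) = lambda_A * N_A0 / (lambda_B - lambda_A) * [exp(-lambda_A*t) - exp(-lambda_B*t)]
exp(-0.347*6) = 0.1246806; exp(-0.4104*6) = 0.08523015
N_B = 0.347 * 194166 / (0.4104 - 0.347) * (0.1246806 - 0.08523015)
N_B = 41924

41924


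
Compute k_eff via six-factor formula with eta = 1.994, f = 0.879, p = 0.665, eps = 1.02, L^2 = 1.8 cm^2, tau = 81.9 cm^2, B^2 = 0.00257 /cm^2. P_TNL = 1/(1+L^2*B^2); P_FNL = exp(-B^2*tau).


k_inf = eta*f*p*eps = 1.994*0.879*0.665*1.02 = 1.188874
P_TNL = 1/(1 + L^2*B^2) = 1/(1 + 1.8*0.00257) = 0.9953953
P_FNL = exp(-B^2*tau) = exp(-0.00257*81.9) = 0.8101928
k_eff = k_inf * P_TNL * P_FNL = 1.188874 * 0.9953953 * 0.8101928
k_eff = 0.95878

0.95878


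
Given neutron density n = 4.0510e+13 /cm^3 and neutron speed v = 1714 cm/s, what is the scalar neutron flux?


phi = n * v
phi = 4.0510e+13 * 1714
phi = 6.9434e+16 /cm^2/s

6.9434e+16


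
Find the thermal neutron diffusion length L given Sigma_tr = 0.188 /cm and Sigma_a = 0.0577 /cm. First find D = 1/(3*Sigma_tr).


D = 1 / (3 * Sigma_tr) = 1 / (3 * 0.188) = 1.773050 cm
L = sqrt(D / Sigma_a)
L = sqrt(1.773050 / 0.0577)
L = 5.5434 cm

5.5434


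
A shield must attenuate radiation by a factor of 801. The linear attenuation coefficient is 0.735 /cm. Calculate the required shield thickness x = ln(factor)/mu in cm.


x = ln(factor) / mu
x = ln(801) / 0.735
x = 9.0964 cm

9.0964


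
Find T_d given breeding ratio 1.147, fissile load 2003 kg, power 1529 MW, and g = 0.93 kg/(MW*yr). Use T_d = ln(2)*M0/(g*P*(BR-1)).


Breeding gain G = BR - 1 = 1.147 - 1 = 0.147
Fissile production rate = g * P * G = 0.93 * 1529 * 0.147 = 209.02959 kg/yr
T_d = ln(2) * M0 / (g * P * G)
T_d = ln(2) * 2003 / 209.02959 = 6.6420 yr

6.6420


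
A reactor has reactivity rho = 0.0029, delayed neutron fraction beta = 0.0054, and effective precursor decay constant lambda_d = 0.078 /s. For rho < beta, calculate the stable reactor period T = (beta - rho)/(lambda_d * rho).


T = (beta - rho) / (lambda_d * rho)
T = (0.0054 - 0.0029) / (0.078 * 0.0029)
T = 11.052 s

11.052


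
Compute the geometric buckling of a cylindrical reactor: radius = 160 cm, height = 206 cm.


B^2 = (2.405/R)^2 + (pi/H)^2
B^2 = (2.405/160)^2 + (pi/206)^2
B^2 = 4.5851e-04 /cm^2

4.5851e-04


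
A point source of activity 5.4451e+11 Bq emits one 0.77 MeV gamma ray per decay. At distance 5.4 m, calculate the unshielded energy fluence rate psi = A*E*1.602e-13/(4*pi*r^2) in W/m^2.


psi = A * E * 1.602e-13 / (4*pi*r^2)
psi = 5.4451e+11 * 0.77 * 1.602e-13 / (4*pi*5.4^2)
psi = 1.8330e-04 W/m^2

1.8330e-04


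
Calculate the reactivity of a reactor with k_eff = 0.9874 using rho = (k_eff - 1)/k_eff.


rho = (k_eff - 1) / k_eff
rho = (0.9874 - 1) / 0.9874
rho = -0.012761

-0.012761


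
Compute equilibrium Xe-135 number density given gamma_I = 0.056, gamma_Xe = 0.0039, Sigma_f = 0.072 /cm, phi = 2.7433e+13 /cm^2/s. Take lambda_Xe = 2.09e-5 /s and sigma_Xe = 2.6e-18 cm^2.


Xe_eq = (gamma_I + gamma_Xe) * Sigma_f * phi / (lambda_Xe + sigma_Xe * phi)
Numerator = (0.056 + 0.0039) * 0.072 * 2.7433e+13 = 1.183130e+11
Denominator = 2.09e-5 + 2.6e-18 * 2.7433e+13 = 9.222580e-05
Xe_eq = 1.183130e+11 / 9.222580e-05 = 1.2829e+15 /cm^3

1.2829e+15


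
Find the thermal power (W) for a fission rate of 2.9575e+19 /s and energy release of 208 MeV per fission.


P = fission_rate * E_MeV * 1.602e-13
P = 2.9575e+19 * 208 * 1.602e-13
P = 9.8549e+08 W

9.8549e+08


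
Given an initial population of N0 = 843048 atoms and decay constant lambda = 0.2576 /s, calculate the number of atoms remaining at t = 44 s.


N = N0 * exp(-lambda * t)
N = 843048 * exp(-0.2576 * 44)
N = 10.078

10.078


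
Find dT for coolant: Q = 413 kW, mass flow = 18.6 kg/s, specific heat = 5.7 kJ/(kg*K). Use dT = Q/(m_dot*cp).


dT = Q / (m_dot * cp)
dT = 413 / (18.6 * 5.7)
dT = 3.8955 C

3.8955


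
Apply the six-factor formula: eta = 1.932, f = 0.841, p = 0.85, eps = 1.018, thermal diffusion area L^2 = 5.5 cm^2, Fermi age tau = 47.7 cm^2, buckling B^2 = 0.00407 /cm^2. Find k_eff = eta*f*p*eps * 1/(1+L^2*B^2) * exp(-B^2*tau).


k_inf = eta*f*p*eps = 1.932*0.841*0.85*1.018 = 1.405950
P_TNL = 1/(1 + L^2*B^2) = 1/(1 + 5.5*0.00407) = 0.9781051
P_FNL = exp(-B^2*tau) = exp(-0.00407*47.7) = 0.8235434
k_eff = k_inf * P_TNL * P_FNL = 1.405950 * 0.9781051 * 0.8235434
k_eff = 1.1325

1.1325


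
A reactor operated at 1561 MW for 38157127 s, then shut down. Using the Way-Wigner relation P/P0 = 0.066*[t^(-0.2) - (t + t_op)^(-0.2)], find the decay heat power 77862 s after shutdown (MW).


P/P0 = 0.066 * [t^(-0.2) - (t + t_op)^(-0.2)]
P/P0 = 0.066 * [77862^(-0.2) - (77862 + 38157127)^(-0.2)]
P/P0 = 0.066 * [0.1051320 - 0.03044443] = 0.004929380
P = 1561 * 0.004929380 = 7.6948 MW

7.6948


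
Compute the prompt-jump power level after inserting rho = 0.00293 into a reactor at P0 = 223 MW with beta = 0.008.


P1/P0 = beta / (beta - rho)
P1/P0 = 0.008 / (0.008 - 0.00293) = 1.577909
P1 = 223 * 1.577909 = 351.87 MW

351.87


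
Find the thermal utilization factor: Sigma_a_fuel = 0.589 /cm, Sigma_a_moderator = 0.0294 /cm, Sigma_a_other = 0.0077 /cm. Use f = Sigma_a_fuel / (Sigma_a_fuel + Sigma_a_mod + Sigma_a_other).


f = Sigma_a_fuel / (Sigma_a_fuel + Sigma_a_mod + Sigma_a_other)
f = 0.589 / (0.589 + 0.0294 + 0.0077)
f = 0.94074

0.94074


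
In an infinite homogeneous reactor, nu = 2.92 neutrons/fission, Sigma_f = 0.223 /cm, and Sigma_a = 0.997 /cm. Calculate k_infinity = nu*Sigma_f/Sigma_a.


k_inf = nu * Sigma_f / Sigma_a
k_inf = 2.92 * 0.223 / 0.997
k_inf = 0.65312

0.65312


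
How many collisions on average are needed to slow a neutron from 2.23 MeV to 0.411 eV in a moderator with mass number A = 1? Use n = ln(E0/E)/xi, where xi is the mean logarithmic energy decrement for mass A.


xi = 1 + (A-1)^2/(2A)*ln((A-1)/(A+1)) = 1 (for A = 1)
n = ln(E0/E) / xi
n = ln(2.23e6 / 0.411) / 1
n = ln(5.425791e+06) / 1 = 15.507

15.507


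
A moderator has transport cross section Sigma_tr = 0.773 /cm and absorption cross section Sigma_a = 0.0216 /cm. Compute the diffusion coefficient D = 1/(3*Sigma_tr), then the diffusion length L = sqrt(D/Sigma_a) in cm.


D = 1 / (3 * Sigma_tr) = 1 / (3 * 0.773) = 0.4312204 cm
L = sqrt(D / Sigma_a)
L = sqrt(0.4312204 / 0.0216)
L = 4.4681 cm

4.4681


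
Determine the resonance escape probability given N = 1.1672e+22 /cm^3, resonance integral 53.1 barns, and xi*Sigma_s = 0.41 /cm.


p = exp(-N * I * 1e-24 / (xi*Sigma_s))
p = exp(-1.1672e+22 * 53.1 * 1e-24 / 0.41)
p = 0.22054

0.22054


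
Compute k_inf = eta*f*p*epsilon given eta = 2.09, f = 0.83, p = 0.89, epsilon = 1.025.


k_inf = eta * f * p * epsilon
k_inf = 2.09 * 0.83 * 0.89 * 1.025
k_inf = 1.5825

1.5825


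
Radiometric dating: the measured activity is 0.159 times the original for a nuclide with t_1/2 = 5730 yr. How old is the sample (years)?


lambda = ln(2) / t_half = ln(2) / 5730 = 1.209681e-04 /yr
t = -ln(A/A0) / lambda
t = -ln(0.159) / 1.209681e-04
t = 15201 yr

15201


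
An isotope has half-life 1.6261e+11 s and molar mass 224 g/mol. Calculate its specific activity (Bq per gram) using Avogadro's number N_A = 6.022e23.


lambda = ln(2) / t_half = ln(2) / 1.6261e+11 = 4.262636e-12 /s
SA = lambda * N_A / M
SA = 4.262636e-12 * 6.022e23 / 224
SA = 1.1460e+10 Bq/g

1.1460e+10


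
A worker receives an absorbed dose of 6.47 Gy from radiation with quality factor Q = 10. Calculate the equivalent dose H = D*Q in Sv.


H = D * Q
H = 6.47 * 10
H = 64.700 Sv

64.700


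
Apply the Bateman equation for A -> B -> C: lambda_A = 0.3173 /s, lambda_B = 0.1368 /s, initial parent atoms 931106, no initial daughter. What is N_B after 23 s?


N_B(t) = lambda_A * N_A0 / (lambda_B - lambda_A) * [exp(-lambda_A*t) - exp(-lambda_B*t)]
exp(-0.3173*23) = 6.769589e-04; exp(-0.1368*23) = 0.04300667
N_B = 0.3173 * 931106 / (0.1368 - 0.3173) * (6.769589e-04 - 0.04300667)
N_B = 69285

69285


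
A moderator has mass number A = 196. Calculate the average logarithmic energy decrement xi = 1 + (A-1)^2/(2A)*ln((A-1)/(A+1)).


xi = 1 + (A-1)^2/(2A) * ln((A-1)/(A+1))
xi = 1 + (196-1)^2/(2*196) * ln((196-1)/(196 +1))
xi = 0.010169

0.010169


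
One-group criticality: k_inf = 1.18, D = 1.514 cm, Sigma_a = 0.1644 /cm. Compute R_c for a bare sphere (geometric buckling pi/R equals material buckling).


L^2 = D / Sigma_a = 1.514 / 0.1644 = 9.209246 cm^2
B_m^2 = (k_inf - 1) / L^2 = (1.18 - 1) / 9.209246 = 0.01954557 /cm^2
For a bare sphere: B_g = pi/R, so R_c = pi / sqrt(B_m^2)
R_c = pi / sqrt(0.01954557) = 22.471 cm

22.471


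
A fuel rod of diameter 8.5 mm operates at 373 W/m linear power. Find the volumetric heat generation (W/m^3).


r = D / 2 / 1000 = 8.5 / 2 / 1000 = 0.00425 m
q''' = q' / (pi * r^2)
q''' = 373 / (pi * 0.00425^2)
q''' = 6.5733e+06 W/m^3

6.5733e+06


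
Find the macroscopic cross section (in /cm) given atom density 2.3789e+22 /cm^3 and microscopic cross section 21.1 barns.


Sigma = N * sigma_barns * 1e-24
Sigma = 2.3789e+22 * 21.1 * 1e-24
Sigma = 0.50195 /cm

0.50195


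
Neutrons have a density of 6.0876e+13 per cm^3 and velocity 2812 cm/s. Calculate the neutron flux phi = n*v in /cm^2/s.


phi = n * v
phi = 6.0876e+13 * 2812
phi = 1.7118e+17 /cm^2/s

1.7118e+17


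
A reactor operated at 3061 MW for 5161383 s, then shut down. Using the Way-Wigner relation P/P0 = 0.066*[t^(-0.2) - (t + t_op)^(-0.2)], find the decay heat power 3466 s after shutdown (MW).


P/P0 = 0.066 * [t^(-0.2) - (t + t_op)^(-0.2)]
P/P0 = 0.066 * [3466^(-0.2) - (3466 + 5161383)^(-0.2)]
P/P0 = 0.066 * [0.1958999 - 0.04543478] = 0.009930698
P = 3061 * 0.009930698 = 30.398 MW

30.398


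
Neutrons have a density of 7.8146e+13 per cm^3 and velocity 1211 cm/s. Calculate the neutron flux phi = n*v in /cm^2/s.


phi = n * v
phi = 7.8146e+13 * 1211
phi = 9.4635e+16 /cm^2/s

9.4635e+16


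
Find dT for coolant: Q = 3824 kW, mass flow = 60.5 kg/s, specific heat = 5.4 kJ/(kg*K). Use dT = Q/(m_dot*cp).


dT = Q / (m_dot * cp)
dT = 3824 / (60.5 * 5.4)
dT = 11.705 C

11.705


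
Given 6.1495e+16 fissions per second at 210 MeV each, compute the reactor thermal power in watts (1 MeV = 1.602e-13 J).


P = fission_rate * E_MeV * 1.602e-13
P = 6.1495e+16 * 210 * 1.602e-13
P = 2.0688e+06 W

2.0688e+06


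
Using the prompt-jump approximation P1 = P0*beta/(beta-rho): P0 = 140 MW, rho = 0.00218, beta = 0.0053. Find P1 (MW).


P1/P0 = beta / (beta - rho)
P1/P0 = 0.0053 / (0.0053 - 0.00218) = 1.698718
P1 = 140 * 1.698718 = 237.82 MW

237.82


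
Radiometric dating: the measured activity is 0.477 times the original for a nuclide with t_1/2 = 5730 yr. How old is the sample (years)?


lambda = ln(2) / t_half = ln(2) / 5730 = 1.209681e-04 /yr
t = -ln(A/A0) / lambda
t = -ln(0.477) / 1.209681e-04
t = 6119.3 yr

6119.3


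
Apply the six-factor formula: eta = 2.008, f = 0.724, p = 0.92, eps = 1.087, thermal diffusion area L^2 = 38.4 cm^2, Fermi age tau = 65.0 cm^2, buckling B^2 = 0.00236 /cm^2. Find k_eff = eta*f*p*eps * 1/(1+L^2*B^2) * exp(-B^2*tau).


k_inf = eta*f*p*eps = 2.008*0.724*0.92*1.087 = 1.453850
P_TNL = 1/(1 + L^2*B^2) = 1/(1 + 38.4*0.00236) = 0.9169063
P_FNL = exp(-B^2*tau) = exp(-0.00236*65.0) = 0.8577865
k_eff = k_inf * P_TNL * P_FNL = 1.453850 * 0.9169063 * 0.8577865
k_eff = 1.1435

1.1435


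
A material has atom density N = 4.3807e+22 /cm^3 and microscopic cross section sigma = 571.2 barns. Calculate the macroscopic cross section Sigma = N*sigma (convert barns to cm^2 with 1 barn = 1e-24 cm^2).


Sigma = N * sigma_barns * 1e-24
Sigma = 4.3807e+22 * 571.2 * 1e-24
Sigma = 25.023 /cm

25.023


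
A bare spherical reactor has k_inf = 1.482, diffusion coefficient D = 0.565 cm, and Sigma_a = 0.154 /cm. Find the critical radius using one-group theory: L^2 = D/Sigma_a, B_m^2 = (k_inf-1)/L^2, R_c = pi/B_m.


L^2 = D / Sigma_a = 0.565 / 0.154 = 3.668831 cm^2
B_m^2 = (k_inf - 1) / L^2 = (1.482 - 1) / 3.668831 = 0.1313770 /cm^2
For a bare sphere: B_g = pi/R, so R_c = pi / sqrt(B_m^2)
R_c = pi / sqrt(0.1313770) = 8.6674 cm

8.6674


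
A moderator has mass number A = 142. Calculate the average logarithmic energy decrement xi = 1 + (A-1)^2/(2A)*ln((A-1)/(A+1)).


xi = 1 + (A-1)^2/(2A) * ln((A-1)/(A+1))
xi = 1 + (142-1)^2/(2*142) * ln((142-1)/(142 +1))
xi = 0.014019

0.014019


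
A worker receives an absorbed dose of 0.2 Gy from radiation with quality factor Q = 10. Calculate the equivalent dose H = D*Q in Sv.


H = D * Q
H = 0.2 * 10
H = 2.0000 Sv

2.0000


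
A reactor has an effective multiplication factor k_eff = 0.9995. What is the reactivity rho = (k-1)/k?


rho = (k_eff - 1) / k_eff
rho = (0.9995 - 1) / 0.9995
rho = -5.0025e-04

-5.0025e-04


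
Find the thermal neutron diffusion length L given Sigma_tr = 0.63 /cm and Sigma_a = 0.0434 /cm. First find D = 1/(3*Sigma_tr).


D = 1 / (3 * Sigma_tr) = 1 / (3 * 0.63) = 0.5291005 cm
L = sqrt(D / Sigma_a)
L = sqrt(0.5291005 / 0.0434)
L = 3.4916 cm

3.4916


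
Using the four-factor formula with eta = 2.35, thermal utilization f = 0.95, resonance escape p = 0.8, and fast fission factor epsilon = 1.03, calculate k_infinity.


k_inf = eta * f * p * epsilon
k_inf = 2.35 * 0.95 * 0.8 * 1.03
k_inf = 1.8396

1.8396


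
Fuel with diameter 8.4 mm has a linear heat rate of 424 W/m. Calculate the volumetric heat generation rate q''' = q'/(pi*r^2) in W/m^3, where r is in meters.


r = D / 2 / 1000 = 8.4 / 2 / 1000 = 0.0042 m
q''' = q' / (pi * r^2)
q''' = 424 / (pi * 0.0042^2)
q''' = 7.6510e+06 W/m^3

7.6510e+06


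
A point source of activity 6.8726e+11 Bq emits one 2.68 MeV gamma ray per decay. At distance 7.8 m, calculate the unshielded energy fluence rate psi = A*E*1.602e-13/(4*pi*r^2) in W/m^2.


psi = A * E * 1.602e-13 / (4*pi*r^2)
psi = 6.8726e+11 * 2.68 * 1.602e-13 / (4*pi*7.8^2)
psi = 3.8594e-04 W/m^2

3.8594e-04


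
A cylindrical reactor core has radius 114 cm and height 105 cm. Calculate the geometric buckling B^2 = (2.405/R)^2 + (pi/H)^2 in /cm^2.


B^2 = (2.405/R)^2 + (pi/H)^2
B^2 = (2.405/114)^2 + (pi/105)^2
B^2 = 0.0013403 /cm^2

0.0013403


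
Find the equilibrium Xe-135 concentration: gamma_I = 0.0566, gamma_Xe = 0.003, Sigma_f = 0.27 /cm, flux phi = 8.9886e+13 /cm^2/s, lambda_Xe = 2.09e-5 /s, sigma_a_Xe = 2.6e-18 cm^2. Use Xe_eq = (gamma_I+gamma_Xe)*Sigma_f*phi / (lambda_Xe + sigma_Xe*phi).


Xe_eq = (gamma_I + gamma_Xe) * Sigma_f * phi / (lambda_Xe + sigma_Xe * phi)
Numerator = (0.0566 + 0.003) * 0.27 * 8.9886e+13 = 1.446446e+12
Denominator = 2.09e-5 + 2.6e-18 * 8.9886e+13 = 2.546036e-04
Xe_eq = 1.446446e+12 / 2.546036e-04 = 5.6812e+15 /cm^3

5.6812e+15


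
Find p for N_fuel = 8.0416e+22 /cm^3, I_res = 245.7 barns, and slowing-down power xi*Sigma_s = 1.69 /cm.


p = exp(-N * I * 1e-24 / (xi*Sigma_s))
p = exp(-8.0416e+22 * 245.7 * 1e-24 / 1.69)
p = 8.3667e-06

8.3667e-06


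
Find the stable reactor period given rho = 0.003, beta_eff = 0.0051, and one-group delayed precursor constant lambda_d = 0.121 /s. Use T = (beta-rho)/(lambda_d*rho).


T = (beta - rho) / (lambda_d * rho)
T = (0.0051 - 0.003) / (0.121 * 0.003)
T = 5.7851 s

5.7851


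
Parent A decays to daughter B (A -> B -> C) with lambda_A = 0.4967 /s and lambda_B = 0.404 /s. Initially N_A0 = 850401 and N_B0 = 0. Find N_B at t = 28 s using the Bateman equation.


N_B(t) = lambda_A * N_A0 / (lambda_B - lambda_A) * [exp(-lambda_A*t) - exp(-lambda_B*t)]
exp(-0.4967*28) = 9.120236e-07; exp(-0.404*28) = 1.222534e-05
N_B = 0.4967 * 850401 / (0.404 - 0.4967) * (9.120236e-07 - 1.222534e-05)
N_B = 51.550

51.550


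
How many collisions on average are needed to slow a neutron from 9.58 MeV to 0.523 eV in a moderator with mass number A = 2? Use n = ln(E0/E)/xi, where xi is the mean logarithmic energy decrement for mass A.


xi = 1 + (A-1)^2/(2A)*ln((A-1)/(A+1)) = 0.7253469 (for A = 2)
n = ln(E0/E) / xi
n = ln(9.58e6 / 0.523) / 0.7253469
n = ln(1.831740e+07) / 0.7253469 = 23.056

23.056


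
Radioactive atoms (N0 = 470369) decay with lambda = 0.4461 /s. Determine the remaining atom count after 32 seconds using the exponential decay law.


N = N0 * exp(-lambda * t)
N = 470369 * exp(-0.4461 * 32)
N = 0.29703

0.29703


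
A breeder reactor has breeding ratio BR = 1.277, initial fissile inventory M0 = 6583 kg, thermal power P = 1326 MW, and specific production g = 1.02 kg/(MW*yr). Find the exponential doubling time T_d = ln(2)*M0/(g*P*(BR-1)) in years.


Breeding gain G = BR - 1 = 1.277 - 1 = 0.277
Fissile production rate = g * P * G = 1.02 * 1326 * 0.277 = 374.64804 kg/yr
T_d = ln(2) * M0 / (g * P * G)
T_d = ln(2) * 6583 / 374.64804 = 12.179 yr

12.179


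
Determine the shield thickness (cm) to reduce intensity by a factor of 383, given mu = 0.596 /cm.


x = ln(factor) / mu
x = ln(383) / 0.596
x = 9.9799 cm

9.9799


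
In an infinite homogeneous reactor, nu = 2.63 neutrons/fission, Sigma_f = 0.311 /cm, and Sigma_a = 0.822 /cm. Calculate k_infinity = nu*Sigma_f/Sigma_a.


k_inf = nu * Sigma_f / Sigma_a
k_inf = 2.63 * 0.311 / 0.822
k_inf = 0.99505

0.99505


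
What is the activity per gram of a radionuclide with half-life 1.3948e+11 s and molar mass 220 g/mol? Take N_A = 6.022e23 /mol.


lambda = ln(2) / t_half = ln(2) / 1.3948e+11 = 4.969509e-12 /s
SA = lambda * N_A / M
SA = 4.969509e-12 * 6.022e23 / 220
SA = 1.3603e+10 Bq/g

1.3603e+10


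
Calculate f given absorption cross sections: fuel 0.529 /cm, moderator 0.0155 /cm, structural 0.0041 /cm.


f = Sigma_a_fuel / (Sigma_a_fuel + Sigma_a_mod + Sigma_a_other)
f = 0.529 / (0.529 + 0.0155 + 0.0041)
f = 0.96427

0.96427


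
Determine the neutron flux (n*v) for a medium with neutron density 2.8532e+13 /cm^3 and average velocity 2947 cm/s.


phi = n * v
phi = 2.8532e+13 * 2947
phi = 8.4084e+16 /cm^2/s

8.4084e+16


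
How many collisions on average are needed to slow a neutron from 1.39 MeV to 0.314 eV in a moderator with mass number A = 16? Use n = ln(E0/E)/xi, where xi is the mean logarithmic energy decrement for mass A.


xi = 1 + (A-1)^2/(2A)*ln((A-1)/(A+1)) = 0.1199467 (for A = 16)
n = ln(E0/E) / xi
n = ln(1.39e6 / 0.314) / 0.1199467
n = ln(4.426752e+06) / 0.1199467 = 127.58

127.58


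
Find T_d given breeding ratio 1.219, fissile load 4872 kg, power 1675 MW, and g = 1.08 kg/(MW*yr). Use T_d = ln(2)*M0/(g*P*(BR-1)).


Breeding gain G = BR - 1 = 1.219 - 1 = 0.219
Fissile production rate = g * P * G = 1.08 * 1675 * 0.219 = 396.171 kg/yr
T_d = ln(2) * M0 / (g * P * G)
T_d = ln(2) * 4872 / 396.171 = 8.5241 yr

8.5241


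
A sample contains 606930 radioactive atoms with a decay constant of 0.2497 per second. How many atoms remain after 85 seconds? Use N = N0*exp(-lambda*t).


N = N0 * exp(-lambda * t)
N = 606930 * exp(-0.2497 * 85)
N = 3.6767e-04

3.6767e-04


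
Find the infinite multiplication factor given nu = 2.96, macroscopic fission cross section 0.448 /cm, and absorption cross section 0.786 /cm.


k_inf = nu * Sigma_f / Sigma_a
k_inf = 2.96 * 0.448 / 0.786
k_inf = 1.6871

1.6871


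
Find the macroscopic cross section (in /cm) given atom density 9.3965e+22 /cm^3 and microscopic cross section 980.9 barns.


Sigma = N * sigma_barns * 1e-24
Sigma = 9.3965e+22 * 980.9 * 1e-24
Sigma = 92.170 /cm

92.170


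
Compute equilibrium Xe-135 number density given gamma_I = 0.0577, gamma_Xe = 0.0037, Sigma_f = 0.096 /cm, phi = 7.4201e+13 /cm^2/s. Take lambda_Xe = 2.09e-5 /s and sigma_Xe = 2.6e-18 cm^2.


Xe_eq = (gamma_I + gamma_Xe) * Sigma_f * phi / (lambda_Xe + sigma_Xe * phi)
Numerator = (0.0577 + 0.0037) * 0.096 * 7.4201e+13 = 4.373704e+11
Denominator = 2.09e-5 + 2.6e-18 * 7.4201e+13 = 2.138226e-04
Xe_eq = 4.373704e+11 / 2.138226e-04 = 2.0455e+15 /cm^3

2.0455e+15


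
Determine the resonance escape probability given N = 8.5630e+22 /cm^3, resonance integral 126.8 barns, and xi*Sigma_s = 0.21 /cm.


p = exp(-N * I * 1e-24 / (xi*Sigma_s))
p = exp(-8.5630e+22 * 126.8 * 1e-24 / 0.21)
p = 3.5087e-23

3.5087e-23


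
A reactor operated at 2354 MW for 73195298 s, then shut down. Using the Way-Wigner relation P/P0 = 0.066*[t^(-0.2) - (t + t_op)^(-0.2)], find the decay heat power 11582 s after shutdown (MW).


P/P0 = 0.066 * [t^(-0.2) - (t + t_op)^(-0.2)]
P/P0 = 0.066 * [11582^(-0.2) - (11582 + 73195298)^(-0.2)]
P/P0 = 0.066 * [0.1539017 - 0.02673558] = 0.008392964
P = 2354 * 0.008392964 = 19.757 MW

19.757


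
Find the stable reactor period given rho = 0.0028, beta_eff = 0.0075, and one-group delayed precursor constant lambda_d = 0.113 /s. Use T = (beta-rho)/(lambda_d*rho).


T = (beta - rho) / (lambda_d * rho)
T = (0.0075 - 0.0028) / (0.113 * 0.0028)
T = 14.855 s

14.855


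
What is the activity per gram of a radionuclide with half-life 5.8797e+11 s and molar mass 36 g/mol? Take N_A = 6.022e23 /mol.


lambda = ln(2) / t_half = ln(2) / 5.8797e+11 = 1.178882e-12 /s
SA = lambda * N_A / M
SA = 1.178882e-12 * 6.022e23 / 36
SA = 1.9720e+10 Bq/g

1.9720e+10


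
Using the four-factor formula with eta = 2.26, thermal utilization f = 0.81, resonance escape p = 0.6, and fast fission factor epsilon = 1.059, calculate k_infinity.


k_inf = eta * f * p * epsilon
k_inf = 2.26 * 0.81 * 0.6 * 1.059
k_inf = 1.1632

1.1632


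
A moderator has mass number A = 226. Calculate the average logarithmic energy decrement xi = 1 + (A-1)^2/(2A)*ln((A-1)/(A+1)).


xi = 1 + (A-1)^2/(2A) * ln((A-1)/(A+1))
xi = 1 + (226-1)^2/(2*226) * ln((226-1)/(226 +1))
xi = 0.0088235

0.0088235


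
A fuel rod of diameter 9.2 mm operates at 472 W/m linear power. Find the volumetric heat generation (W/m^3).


r = D / 2 / 1000 = 9.2 / 2 / 1000 = 0.0046 m
q''' = q' / (pi * r^2)
q''' = 472 / (pi * 0.0046^2)
q''' = 7.1003e+06 W/m^3

7.1003e+06


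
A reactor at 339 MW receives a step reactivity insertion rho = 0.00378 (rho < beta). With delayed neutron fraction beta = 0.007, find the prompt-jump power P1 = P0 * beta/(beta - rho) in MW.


P1/P0 = beta / (beta - rho)
P1/P0 = 0.007 / (0.007 - 0.00378) = 2.173913
P1 = 339 * 2.173913 = 736.96 MW

736.96


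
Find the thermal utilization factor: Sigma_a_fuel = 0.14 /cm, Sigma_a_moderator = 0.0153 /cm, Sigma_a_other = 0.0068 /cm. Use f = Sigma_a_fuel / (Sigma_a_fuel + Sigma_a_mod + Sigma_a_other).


f = Sigma_a_fuel / (Sigma_a_fuel + Sigma_a_mod + Sigma_a_other)
f = 0.14 / (0.14 + 0.0153 + 0.0068)
f = 0.86366

0.86366


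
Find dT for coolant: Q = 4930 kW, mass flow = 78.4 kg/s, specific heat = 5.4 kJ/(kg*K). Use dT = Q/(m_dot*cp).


dT = Q / (m_dot * cp)
dT = 4930 / (78.4 * 5.4)
dT = 11.645 C

11.645


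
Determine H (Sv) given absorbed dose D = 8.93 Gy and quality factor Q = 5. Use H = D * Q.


H = D * Q
H = 8.93 * 5
H = 44.650 Sv

44.650


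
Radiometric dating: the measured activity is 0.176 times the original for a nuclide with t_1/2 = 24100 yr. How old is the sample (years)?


lambda = ln(2) / t_half = ln(2) / 24100 = 2.876129e-05 /yr
t = -ln(A/A0) / lambda
t = -ln(0.176) / 2.876129e-05
t = 60403 yr

60403


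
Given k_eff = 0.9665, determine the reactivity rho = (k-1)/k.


rho = (k_eff - 1) / k_eff
rho = (0.9665 - 1) / 0.9665
rho = -0.034661

-0.034661


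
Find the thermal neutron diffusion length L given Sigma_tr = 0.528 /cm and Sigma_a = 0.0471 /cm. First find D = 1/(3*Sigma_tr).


D = 1 / (3 * Sigma_tr) = 1 / (3 * 0.528) = 0.6313131 cm
L = sqrt(D / Sigma_a)
L = sqrt(0.6313131 / 0.0471)
L = 3.6611 cm

3.6611


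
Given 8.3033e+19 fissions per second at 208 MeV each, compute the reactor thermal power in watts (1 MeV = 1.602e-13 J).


P = fission_rate * E_MeV * 1.602e-13
P = 8.3033e+19 * 208 * 1.602e-13
P = 2.7668e+09 W

2.7668e+09
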